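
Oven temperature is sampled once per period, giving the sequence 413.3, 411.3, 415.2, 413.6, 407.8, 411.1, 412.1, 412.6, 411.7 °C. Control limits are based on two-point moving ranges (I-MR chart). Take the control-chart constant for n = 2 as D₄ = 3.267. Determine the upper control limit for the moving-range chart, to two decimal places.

7.76

Moving ranges: 2.0, 3.9, 1.6, 5.8, 3.3, 1.0, 0.5, 0.9; M̄R̄ = 19.0000 / 8 = 2.3750
UCL_MR = D₄·M̄R̄ = 3.267 × 2.3750 = 7.7591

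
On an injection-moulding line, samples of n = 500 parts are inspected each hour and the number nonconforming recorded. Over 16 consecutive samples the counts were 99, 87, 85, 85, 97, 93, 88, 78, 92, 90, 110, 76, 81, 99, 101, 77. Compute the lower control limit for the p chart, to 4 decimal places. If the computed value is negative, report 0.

p̄ = Σdᵢ / (k·n) = 1438 / (16 × 500) = 0.17975
LCL = p̄ − 3·√(p̄(1−p̄)/n) = 0.17975 − 3 × 0.01717 = 0.12823

0.1282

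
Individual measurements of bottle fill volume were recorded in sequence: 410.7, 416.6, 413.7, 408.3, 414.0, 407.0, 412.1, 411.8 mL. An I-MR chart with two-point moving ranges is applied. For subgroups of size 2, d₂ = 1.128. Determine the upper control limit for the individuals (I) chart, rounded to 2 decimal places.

424.05

X̄ = (410.7 + 416.6 + 413.7 + 408.3 + 414.0 + 407.0 + 412.1 + 411.8) / 8 = 411.7750
Moving ranges: 5.9, 2.9, 5.4, 5.7, 7.0, 5.1, 0.3; M̄R̄ = 32.3000 / 7 = 4.6143
UCL = X̄ + 3·M̄R̄/d₂ = 411.7750 + 3 × 4.6143 / 1.128 = 424.0470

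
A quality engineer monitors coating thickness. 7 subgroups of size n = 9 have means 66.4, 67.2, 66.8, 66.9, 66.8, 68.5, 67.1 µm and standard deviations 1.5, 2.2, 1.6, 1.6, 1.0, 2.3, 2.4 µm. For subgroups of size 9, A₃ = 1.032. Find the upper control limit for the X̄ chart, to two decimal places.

X̄̄ = (66.4 + 67.2 + 66.8 + 66.9 + 66.8 + 68.5 + 67.1) / 7 = 67.1000
s̄ = (1.5 + 2.2 + 1.6 + 1.6 + 1.0 + 2.3 + 2.4) / 7 = 1.8000
UCL = X̄̄ + A₃·s̄ = 67.1000 + 1.032 × 1.8000 = 68.9576

68.96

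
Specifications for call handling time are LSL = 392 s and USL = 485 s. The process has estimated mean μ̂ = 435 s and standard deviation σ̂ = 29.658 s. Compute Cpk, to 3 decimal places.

0.483

Cpu = (USL − μ̂) / (3σ̂) = (485 − 435) / (3 × 29.658) = 0.5620; Cpl = (μ̂ − LSL) / (3σ̂) = (435 − 392) / (3 × 29.658) = 0.4833; Cpk = min(Cpu, Cpl) = 0.4833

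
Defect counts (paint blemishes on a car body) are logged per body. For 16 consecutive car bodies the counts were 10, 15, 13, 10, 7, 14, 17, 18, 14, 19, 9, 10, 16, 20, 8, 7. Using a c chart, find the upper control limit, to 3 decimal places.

c̄ = (10 + 15 + 13 + 10 + 7 + 14 + 17 + 18 + 14 + 19 + 9 + 10 + 16 + 20 + 8 + 7) / 16 = 207 / 16 = 12.9375
UCL = c̄ + 3√c̄ = 12.9375 + 3 × √12.9375 = 12.9375 + 3 × 3.5969 = 23.7281

23.728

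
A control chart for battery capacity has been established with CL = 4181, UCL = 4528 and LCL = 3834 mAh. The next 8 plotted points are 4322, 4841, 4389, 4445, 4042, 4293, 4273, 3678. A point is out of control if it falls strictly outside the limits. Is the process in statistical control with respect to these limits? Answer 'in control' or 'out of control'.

Compare each point to [3834, 4528]: sample 2 = 4841 > UCL; sample 8 = 3678 < LCL.

out of control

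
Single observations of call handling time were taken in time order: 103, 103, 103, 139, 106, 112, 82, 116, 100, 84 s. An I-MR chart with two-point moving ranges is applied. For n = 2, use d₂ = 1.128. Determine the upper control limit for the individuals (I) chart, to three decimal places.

155.332

X̄ = (103 + 103 + 103 + 139 + 106 + 112 + 82 + 116 + 100 + 84) / 10 = 104.8000
Moving ranges: 0, 0, 36, 33, 6, 30, 34, 16, 16; M̄R̄ = 171.0000 / 9 = 19.0000
UCL = X̄ + 3·M̄R̄/d₂ = 104.8000 + 3 × 19.0000 / 1.128 = 155.3319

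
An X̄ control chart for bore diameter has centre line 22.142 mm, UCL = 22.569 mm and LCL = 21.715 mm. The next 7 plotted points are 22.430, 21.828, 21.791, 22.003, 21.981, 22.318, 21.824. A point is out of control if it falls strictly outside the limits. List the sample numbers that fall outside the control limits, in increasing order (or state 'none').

All 7 points lie within [21.715, 22.569].

none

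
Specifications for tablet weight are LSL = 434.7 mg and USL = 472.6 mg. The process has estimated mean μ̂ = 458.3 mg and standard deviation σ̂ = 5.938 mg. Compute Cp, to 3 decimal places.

1.064

Cp = (USL − LSL) / (6σ̂) = (472.6 − 434.7) / (6 × 5.938) = 37.9000 / 35.6280 = 1.0638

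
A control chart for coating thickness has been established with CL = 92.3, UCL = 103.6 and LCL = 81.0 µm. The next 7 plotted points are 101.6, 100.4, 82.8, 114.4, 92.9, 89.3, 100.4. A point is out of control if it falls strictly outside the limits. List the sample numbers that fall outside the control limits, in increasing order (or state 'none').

Compare each point to [81.0, 103.6]: sample 4 = 114.4 > UCL.

4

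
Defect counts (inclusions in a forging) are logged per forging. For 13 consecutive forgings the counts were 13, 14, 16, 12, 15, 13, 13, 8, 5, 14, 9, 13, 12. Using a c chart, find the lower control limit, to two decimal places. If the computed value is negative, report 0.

1.65

c̄ = (13 + 14 + 16 + 12 + 15 + 13 + 13 + 8 + 5 + 14 + 9 + 13 + 12) / 13 = 157 / 13 = 12.0769
LCL = c̄ − 3√c̄ = 12.0769 − 3 × 3.4752 = 1.6514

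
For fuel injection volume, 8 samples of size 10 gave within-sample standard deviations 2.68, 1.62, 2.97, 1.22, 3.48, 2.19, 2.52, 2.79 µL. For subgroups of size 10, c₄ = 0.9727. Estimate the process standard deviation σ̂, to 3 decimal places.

2.502

s̄ = (2.68 + 1.62 + 2.97 + 1.22 + 3.48 + 2.19 + 2.52 + 2.79) / 8 = 2.4337
σ̂ = s̄ / c₄ = 2.4337 / 0.9727 = 2.5021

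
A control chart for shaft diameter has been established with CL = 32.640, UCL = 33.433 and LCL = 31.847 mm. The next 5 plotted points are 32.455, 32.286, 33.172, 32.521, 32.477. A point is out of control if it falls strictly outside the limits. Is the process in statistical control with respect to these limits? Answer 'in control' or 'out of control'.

in control

All 5 points lie within [31.847, 33.433].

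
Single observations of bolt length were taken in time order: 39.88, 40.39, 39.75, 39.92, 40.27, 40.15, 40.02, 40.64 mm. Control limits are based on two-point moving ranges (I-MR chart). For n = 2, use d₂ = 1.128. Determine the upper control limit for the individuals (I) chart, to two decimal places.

X̄ = (39.88 + 40.39 + 39.75 + 39.92 + 40.27 + 40.15 + 40.02 + 40.64) / 8 = 40.1275
Moving ranges: 0.51, 0.64, 0.17, 0.35, 0.12, 0.13, 0.62; M̄R̄ = 2.5400 / 7 = 0.3629
UCL = X̄ + 3·M̄R̄/d₂ = 40.1275 + 3 × 0.3629 / 1.128 = 41.0925

41.09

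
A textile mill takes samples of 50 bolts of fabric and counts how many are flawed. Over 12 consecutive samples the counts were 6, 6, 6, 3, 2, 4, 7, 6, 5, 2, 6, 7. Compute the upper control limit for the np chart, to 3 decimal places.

p̄ = Σdᵢ / (k·n) = 60 / (12 × 50) = 0.10000
UCL = np̄ + 3·√(np̄(1−p̄)) = 5.0000 + 3 × √(5.0000×0.90000) = 5.0000 + 3 × 2.1213 = 11.3640

11.364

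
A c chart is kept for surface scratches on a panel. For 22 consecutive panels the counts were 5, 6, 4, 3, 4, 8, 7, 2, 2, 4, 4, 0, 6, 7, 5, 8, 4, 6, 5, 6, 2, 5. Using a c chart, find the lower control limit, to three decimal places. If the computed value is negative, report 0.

c̄ = (5 + 6 + 4 + 3 + 4 + 8 + 7 + 2 + 2 + 4 + 4 + 0 + 6 + 7 + 5 + 8 + 4 + 6 + 5 + 6 + 2 + 5) / 22 = 103 / 22 = 4.6818
LCL = c̄ − 3√c̄ = 4.6818 − 3 × 2.1638 = -1.8094 → 0 (cannot be negative)

0.000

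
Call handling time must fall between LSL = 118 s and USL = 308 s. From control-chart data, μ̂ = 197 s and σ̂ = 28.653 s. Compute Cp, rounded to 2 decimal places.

1.11

Cp = (USL − LSL) / (6σ̂) = (308 − 118) / (6 × 28.653) = 190.0000 / 171.9180 = 1.1052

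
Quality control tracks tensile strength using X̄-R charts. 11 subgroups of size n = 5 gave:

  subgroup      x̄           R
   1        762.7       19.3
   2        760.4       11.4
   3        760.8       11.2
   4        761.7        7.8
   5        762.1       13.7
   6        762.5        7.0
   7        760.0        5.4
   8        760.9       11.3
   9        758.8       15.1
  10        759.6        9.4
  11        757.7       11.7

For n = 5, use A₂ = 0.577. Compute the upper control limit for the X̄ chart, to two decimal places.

X̄̄ = (762.7 + 760.4 + 760.8 + 761.7 + 762.1 + 762.5 + 760.0 + 760.9 + 758.8 + 759.6 + 757.7) / 11 = 8367.2000 / 11 = 760.6545
R̄ = (19.3 + 11.4 + 11.2 + 7.8 + 13.7 + 7.0 + 5.4 + 11.3 + 15.1 + 9.4 + 11.7) / 11 = 123.3000 / 11 = 11.2091
UCL = X̄̄ + A₂·R̄ = 760.6545 + 0.577 × 11.2091 = 767.1222

767.12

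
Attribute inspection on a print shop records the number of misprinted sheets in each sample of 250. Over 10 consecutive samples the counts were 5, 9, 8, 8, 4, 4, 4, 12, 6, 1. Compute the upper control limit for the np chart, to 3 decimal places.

13.418

p̄ = Σdᵢ / (k·n) = 61 / (10 × 250) = 0.02440
UCL = np̄ + 3·√(np̄(1−p̄)) = 6.1000 + 3 × √(6.1000×0.97560) = 6.1000 + 3 × 2.4395 = 13.4185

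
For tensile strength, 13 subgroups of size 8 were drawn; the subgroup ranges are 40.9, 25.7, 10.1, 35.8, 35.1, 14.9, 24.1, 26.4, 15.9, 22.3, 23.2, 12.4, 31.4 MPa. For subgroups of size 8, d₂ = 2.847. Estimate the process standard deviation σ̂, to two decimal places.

R̄ = (40.9 + 25.7 + 10.1 + 35.8 + 35.1 + 14.9 + 24.1 + 26.4 + 15.9 + 22.3 + 23.2 + 12.4 + 31.4) / 13 = 24.4769
σ̂ = R̄ / d₂ = 24.4769 / 2.847 = 8.5974

8.60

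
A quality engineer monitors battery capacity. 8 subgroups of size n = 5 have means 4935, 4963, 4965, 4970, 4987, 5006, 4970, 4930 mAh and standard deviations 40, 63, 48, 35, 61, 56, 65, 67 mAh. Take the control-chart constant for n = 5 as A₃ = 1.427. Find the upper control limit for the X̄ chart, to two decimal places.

5043.34

X̄̄ = (4935 + 4963 + 4965 + 4970 + 4987 + 5006 + 4970 + 4930) / 8 = 4965.7500
s̄ = (40 + 63 + 48 + 35 + 61 + 56 + 65 + 67) / 8 = 54.3750
UCL = X̄̄ + A₃·s̄ = 4965.7500 + 1.427 × 54.3750 = 5043.3431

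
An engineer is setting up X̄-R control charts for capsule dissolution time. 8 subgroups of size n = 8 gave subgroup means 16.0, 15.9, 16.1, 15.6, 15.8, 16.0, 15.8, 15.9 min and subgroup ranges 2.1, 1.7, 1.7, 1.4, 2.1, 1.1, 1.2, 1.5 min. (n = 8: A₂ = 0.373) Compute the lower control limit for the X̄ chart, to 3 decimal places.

X̄̄ = (16.0 + 15.9 + 16.1 + 15.6 + 15.8 + 16.0 + 15.8 + 15.9) / 8 = 127.1000 / 8 = 15.8875
R̄ = (2.1 + 1.7 + 1.7 + 1.4 + 2.1 + 1.1 + 1.2 + 1.5) / 8 = 12.8000 / 8 = 1.6000
LCL = X̄̄ − A₂·R̄ = 15.8875 − 0.373 × 1.6000 = 15.2907

15.291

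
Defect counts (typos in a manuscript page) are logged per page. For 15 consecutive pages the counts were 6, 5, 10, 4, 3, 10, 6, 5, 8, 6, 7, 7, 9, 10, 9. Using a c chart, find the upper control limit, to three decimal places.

14.937

c̄ = (6 + 5 + 10 + 4 + 3 + 10 + 6 + 5 + 8 + 6 + 7 + 7 + 9 + 10 + 9) / 15 = 105 / 15 = 7.0000
UCL = c̄ + 3√c̄ = 7.0000 + 3 × √7.0000 = 7.0000 + 3 × 2.6458 = 14.9373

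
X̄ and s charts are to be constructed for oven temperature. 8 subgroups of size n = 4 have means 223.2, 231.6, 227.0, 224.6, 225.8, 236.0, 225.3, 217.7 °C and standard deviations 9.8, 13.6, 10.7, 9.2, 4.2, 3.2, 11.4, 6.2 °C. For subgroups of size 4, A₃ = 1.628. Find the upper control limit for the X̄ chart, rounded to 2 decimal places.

240.30

X̄̄ = (223.2 + 231.6 + 227.0 + 224.6 + 225.8 + 236.0 + 225.3 + 217.7) / 8 = 226.4000
s̄ = (9.8 + 13.6 + 10.7 + 9.2 + 4.2 + 3.2 + 11.4 + 6.2) / 8 = 8.5375
UCL = X̄̄ + A₃·s̄ = 226.4000 + 1.628 × 8.5375 = 240.2990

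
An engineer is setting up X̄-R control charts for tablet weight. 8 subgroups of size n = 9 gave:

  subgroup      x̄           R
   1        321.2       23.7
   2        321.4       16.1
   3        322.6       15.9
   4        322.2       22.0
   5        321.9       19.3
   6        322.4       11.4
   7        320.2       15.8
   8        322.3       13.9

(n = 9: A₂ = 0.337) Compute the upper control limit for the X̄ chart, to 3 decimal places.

327.592

X̄̄ = (321.2 + 321.4 + 322.6 + 322.2 + 321.9 + 322.4 + 320.2 + 322.3) / 8 = 2574.2000 / 8 = 321.7750
R̄ = (23.7 + 16.1 + 15.9 + 22.0 + 19.3 + 11.4 + 15.8 + 13.9) / 8 = 138.1000 / 8 = 17.2625
UCL = X̄̄ + A₂·R̄ = 321.7750 + 0.337 × 17.2625 = 327.5925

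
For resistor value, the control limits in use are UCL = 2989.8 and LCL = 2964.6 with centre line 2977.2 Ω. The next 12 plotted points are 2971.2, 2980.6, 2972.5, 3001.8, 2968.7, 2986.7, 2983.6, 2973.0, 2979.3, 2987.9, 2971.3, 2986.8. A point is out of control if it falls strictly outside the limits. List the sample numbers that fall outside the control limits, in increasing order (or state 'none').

4

Compare each point to [2964.6, 2989.8]: sample 4 = 3001.8 > UCL.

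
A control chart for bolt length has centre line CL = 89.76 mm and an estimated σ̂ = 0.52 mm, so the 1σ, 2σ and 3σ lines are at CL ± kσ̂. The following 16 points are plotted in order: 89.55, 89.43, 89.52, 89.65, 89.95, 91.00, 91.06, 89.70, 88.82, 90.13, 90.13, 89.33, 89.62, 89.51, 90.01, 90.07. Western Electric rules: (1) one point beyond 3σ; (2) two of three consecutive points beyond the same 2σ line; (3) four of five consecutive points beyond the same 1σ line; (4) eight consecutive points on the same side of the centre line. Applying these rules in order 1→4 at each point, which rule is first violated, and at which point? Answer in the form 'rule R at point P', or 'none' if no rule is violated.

rule 2 at point 7

Zone of each point (C = within 1σ̂, B = 1σ̂–2σ̂, A = 2σ̂–3σ̂, * = beyond 3σ̂; sign = side of CL): 1:-C, 2:-C, 3:-C, 4:-C, 5:+C, 6:+A, 7:+A, 8:-C, 9:-B, 10:+C, 11:+C, 12:-C, 13:-C, 14:-C, 15:+C, 16:+C
Rule 2 (two of three consecutive points beyond the same 2σ limit) is satisfied at point 7.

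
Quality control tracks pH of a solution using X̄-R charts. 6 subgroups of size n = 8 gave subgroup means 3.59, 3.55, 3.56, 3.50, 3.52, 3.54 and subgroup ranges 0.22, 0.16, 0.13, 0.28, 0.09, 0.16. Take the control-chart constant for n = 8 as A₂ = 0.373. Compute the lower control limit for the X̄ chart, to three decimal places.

X̄̄ = (3.59 + 3.55 + 3.56 + 3.50 + 3.52 + 3.54) / 6 = 21.2600 / 6 = 3.5433
R̄ = (0.22 + 0.16 + 0.13 + 0.28 + 0.09 + 0.16) / 6 = 1.0400 / 6 = 0.1733
LCL = X̄̄ − A₂·R̄ = 3.5433 − 0.373 × 0.1733 = 3.4787

3.479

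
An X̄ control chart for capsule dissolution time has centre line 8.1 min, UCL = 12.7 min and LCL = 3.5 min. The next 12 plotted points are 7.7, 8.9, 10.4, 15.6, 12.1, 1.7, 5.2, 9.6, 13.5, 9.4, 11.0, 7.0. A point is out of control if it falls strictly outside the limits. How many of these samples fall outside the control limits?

Compare each point to [3.5, 12.7]: sample 4 = 15.6 > UCL; sample 6 = 1.7 < LCL; sample 9 = 13.5 > UCL.

3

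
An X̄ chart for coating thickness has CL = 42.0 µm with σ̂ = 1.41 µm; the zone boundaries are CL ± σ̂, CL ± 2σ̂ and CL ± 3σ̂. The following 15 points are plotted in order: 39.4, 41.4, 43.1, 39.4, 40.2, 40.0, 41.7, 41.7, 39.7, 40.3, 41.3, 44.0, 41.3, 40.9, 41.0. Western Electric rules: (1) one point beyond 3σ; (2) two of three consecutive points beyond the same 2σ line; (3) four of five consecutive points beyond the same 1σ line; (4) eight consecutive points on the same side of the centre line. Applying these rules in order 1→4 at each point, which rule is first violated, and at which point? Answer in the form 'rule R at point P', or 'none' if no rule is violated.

Zone of each point (C = within 1σ̂, B = 1σ̂–2σ̂, A = 2σ̂–3σ̂, * = beyond 3σ̂; sign = side of CL): 1:-B, 2:-C, 3:+C, 4:-B, 5:-B, 6:-B, 7:-C, 8:-C, 9:-B, 10:-B, 11:-C, 12:+B, 13:-C, 14:-C, 15:-C
Rule 4 (eight consecutive points on the same side of the centre line) is satisfied at point 11.

rule 4 at point 11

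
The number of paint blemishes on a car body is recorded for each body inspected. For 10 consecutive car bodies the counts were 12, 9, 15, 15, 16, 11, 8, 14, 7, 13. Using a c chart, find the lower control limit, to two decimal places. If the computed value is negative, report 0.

c̄ = (12 + 9 + 15 + 15 + 16 + 11 + 8 + 14 + 7 + 13) / 10 = 120 / 10 = 12.0000
LCL = c̄ − 3√c̄ = 12.0000 − 3 × 3.4641 = 1.6077

1.61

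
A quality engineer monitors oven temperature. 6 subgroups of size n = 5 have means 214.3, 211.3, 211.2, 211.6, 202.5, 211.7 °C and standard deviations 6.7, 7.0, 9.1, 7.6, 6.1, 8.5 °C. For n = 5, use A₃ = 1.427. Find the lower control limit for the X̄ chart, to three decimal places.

199.731

X̄̄ = (214.3 + 211.3 + 211.2 + 211.6 + 202.5 + 211.7) / 6 = 210.4333
s̄ = (6.7 + 7.0 + 9.1 + 7.6 + 6.1 + 8.5) / 6 = 7.5000
LCL = X̄̄ − A₃·s̄ = 210.4333 − 1.427 × 7.5000 = 199.7308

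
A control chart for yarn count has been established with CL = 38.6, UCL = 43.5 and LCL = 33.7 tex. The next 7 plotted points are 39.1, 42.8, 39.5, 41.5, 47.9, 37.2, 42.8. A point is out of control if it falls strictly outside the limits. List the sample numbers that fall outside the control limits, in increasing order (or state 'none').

Compare each point to [33.7, 43.5]: sample 5 = 47.9 > UCL.

5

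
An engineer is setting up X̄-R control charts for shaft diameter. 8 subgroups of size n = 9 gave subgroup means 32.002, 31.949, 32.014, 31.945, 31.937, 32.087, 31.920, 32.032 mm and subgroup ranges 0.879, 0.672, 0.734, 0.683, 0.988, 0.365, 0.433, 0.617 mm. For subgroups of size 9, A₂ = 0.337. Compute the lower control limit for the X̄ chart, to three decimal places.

X̄̄ = (32.002 + 31.949 + 32.014 + 31.945 + 31.937 + 32.087 + 31.920 + 32.032) / 8 = 255.8860 / 8 = 31.9858
R̄ = (0.879 + 0.672 + 0.734 + 0.683 + 0.988 + 0.365 + 0.433 + 0.617) / 8 = 5.3710 / 8 = 0.6714
LCL = X̄̄ − A₂·R̄ = 31.9858 − 0.337 × 0.6714 = 31.7595

31.759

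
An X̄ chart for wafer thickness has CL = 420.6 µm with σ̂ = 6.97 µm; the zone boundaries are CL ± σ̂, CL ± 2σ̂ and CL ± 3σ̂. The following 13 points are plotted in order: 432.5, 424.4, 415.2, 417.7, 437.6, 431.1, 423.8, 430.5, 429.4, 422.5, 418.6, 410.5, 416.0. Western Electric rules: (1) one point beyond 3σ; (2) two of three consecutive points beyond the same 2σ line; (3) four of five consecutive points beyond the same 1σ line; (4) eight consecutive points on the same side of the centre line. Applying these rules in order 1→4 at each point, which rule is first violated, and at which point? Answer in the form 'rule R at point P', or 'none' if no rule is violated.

Zone of each point (C = within 1σ̂, B = 1σ̂–2σ̂, A = 2σ̂–3σ̂, * = beyond 3σ̂; sign = side of CL): 1:+B, 2:+C, 3:-C, 4:-C, 5:+A, 6:+B, 7:+C, 8:+B, 9:+B, 10:+C, 11:-C, 12:-B, 13:-C
Rule 3 (four of five consecutive points beyond the same 1σ limit) is satisfied at point 9.

rule 3 at point 9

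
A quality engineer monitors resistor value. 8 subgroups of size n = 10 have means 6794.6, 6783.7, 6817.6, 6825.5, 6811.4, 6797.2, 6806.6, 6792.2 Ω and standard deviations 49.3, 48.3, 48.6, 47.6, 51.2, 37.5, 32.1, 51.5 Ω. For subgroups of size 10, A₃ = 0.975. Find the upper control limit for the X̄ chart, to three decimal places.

6848.218

X̄̄ = (6794.6 + 6783.7 + 6817.6 + 6825.5 + 6811.4 + 6797.2 + 6806.6 + 6792.2) / 8 = 6803.6000
s̄ = (49.3 + 48.3 + 48.6 + 47.6 + 51.2 + 37.5 + 32.1 + 51.5) / 8 = 45.7625
UCL = X̄̄ + A₃·s̄ = 6803.6000 + 0.975 × 45.7625 = 6848.2184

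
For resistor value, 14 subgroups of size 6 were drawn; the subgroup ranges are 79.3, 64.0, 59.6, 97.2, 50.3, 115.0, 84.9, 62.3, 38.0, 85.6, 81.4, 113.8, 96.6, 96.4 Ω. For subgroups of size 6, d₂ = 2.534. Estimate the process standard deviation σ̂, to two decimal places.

31.69

R̄ = (79.3 + 64.0 + 59.6 + 97.2 + 50.3 + 115.0 + 84.9 + 62.3 + 38.0 + 85.6 + 81.4 + 113.8 + 96.6 + 96.4) / 14 = 80.3143
σ̂ = R̄ / d₂ = 80.3143 / 2.534 = 31.6947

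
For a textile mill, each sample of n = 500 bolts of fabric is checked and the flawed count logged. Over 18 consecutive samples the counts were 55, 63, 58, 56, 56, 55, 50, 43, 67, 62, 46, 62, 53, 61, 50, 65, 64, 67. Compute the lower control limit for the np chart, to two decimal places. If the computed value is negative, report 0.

36.01

p̄ = Σdᵢ / (k·n) = 1033 / (18 × 500) = 0.11478
LCL = np̄ − 3·√(np̄(1−p̄)) = 57.3889 − 3 × 7.1275 = 36.0062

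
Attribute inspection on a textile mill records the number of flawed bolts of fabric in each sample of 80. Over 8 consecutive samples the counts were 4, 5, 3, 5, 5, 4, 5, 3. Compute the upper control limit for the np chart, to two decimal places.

10.27

p̄ = Σdᵢ / (k·n) = 34 / (8 × 80) = 0.05312
UCL = np̄ + 3·√(np̄(1−p̄)) = 4.2500 + 3 × √(4.2500×0.94688) = 4.2500 + 3 × 2.0060 = 10.2681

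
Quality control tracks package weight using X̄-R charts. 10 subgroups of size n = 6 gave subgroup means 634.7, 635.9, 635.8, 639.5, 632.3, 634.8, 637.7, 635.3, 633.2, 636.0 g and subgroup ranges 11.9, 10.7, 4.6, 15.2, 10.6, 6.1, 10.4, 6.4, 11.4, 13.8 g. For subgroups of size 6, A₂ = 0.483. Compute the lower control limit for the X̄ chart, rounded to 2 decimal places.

X̄̄ = (634.7 + 635.9 + 635.8 + 639.5 + 632.3 + 634.8 + 637.7 + 635.3 + 633.2 + 636.0) / 10 = 6355.2000 / 10 = 635.5200
R̄ = (11.9 + 10.7 + 4.6 + 15.2 + 10.6 + 6.1 + 10.4 + 6.4 + 11.4 + 13.8) / 10 = 101.1000 / 10 = 10.1100
LCL = X̄̄ − A₂·R̄ = 635.5200 − 0.483 × 10.1100 = 630.6369

630.64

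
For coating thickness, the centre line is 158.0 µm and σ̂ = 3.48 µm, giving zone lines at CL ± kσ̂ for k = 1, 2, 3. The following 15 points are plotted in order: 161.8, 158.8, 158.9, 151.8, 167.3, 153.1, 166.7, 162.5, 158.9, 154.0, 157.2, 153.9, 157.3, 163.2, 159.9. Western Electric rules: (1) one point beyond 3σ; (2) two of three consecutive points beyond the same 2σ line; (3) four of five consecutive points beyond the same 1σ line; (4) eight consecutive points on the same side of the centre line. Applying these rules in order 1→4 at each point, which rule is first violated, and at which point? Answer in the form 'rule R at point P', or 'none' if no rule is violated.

Zone of each point (C = within 1σ̂, B = 1σ̂–2σ̂, A = 2σ̂–3σ̂, * = beyond 3σ̂; sign = side of CL): 1:+B, 2:+C, 3:+C, 4:-B, 5:+A, 6:-B, 7:+A, 8:+B, 9:+C, 10:-B, 11:-C, 12:-B, 13:-C, 14:+B, 15:+C
Rule 2 (two of three consecutive points beyond the same 2σ limit) is satisfied at point 7.

rule 2 at point 7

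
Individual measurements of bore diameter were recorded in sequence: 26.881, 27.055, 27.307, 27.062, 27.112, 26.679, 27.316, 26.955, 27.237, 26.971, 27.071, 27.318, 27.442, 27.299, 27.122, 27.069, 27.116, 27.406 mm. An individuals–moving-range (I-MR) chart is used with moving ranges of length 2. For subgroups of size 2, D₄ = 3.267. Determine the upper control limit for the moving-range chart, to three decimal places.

0.746

Moving ranges: 0.174, 0.252, 0.245, 0.050, 0.433, 0.637, 0.361, 0.282, 0.266, 0.100, 0.247, 0.124, 0.143, 0.177, 0.053, 0.047, 0.290; M̄R̄ = 3.8810 / 17 = 0.2283
UCL_MR = D₄·M̄R̄ = 3.267 × 0.2283 = 0.7458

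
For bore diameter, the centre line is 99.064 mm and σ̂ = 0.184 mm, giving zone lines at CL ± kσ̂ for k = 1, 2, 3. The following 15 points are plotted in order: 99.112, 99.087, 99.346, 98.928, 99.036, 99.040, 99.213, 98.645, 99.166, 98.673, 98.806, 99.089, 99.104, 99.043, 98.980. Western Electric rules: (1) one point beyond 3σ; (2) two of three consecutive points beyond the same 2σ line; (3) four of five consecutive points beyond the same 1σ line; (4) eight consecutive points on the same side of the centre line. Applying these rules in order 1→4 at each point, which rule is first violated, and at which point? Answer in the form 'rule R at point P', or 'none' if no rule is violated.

rule 2 at point 10

Zone of each point (C = within 1σ̂, B = 1σ̂–2σ̂, A = 2σ̂–3σ̂, * = beyond 3σ̂; sign = side of CL): 1:+C, 2:+C, 3:+B, 4:-C, 5:-C, 6:-C, 7:+C, 8:-A, 9:+C, 10:-A, 11:-B, 12:+C, 13:+C, 14:-C, 15:-C
Rule 2 (two of three consecutive points beyond the same 2σ limit) is satisfied at point 10.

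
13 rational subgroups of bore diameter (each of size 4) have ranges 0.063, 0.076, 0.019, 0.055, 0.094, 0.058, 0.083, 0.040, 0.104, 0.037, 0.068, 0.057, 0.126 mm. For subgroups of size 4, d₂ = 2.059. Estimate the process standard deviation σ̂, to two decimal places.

0.03

R̄ = (0.063 + 0.076 + 0.019 + 0.055 + 0.094 + 0.058 + 0.083 + 0.040 + 0.104 + 0.037 + 0.068 + 0.057 + 0.126) / 13 = 0.0677
σ̂ = R̄ / d₂ = 0.0677 / 2.059 = 0.0329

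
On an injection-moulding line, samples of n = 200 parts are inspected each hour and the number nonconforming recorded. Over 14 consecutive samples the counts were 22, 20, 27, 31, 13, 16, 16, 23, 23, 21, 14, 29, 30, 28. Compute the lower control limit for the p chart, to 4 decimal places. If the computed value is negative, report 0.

p̄ = Σdᵢ / (k·n) = 313 / (14 × 200) = 0.11179
LCL = p̄ − 3·√(p̄(1−p̄)/n) = 0.11179 − 3 × 0.02228 = 0.04494

0.0449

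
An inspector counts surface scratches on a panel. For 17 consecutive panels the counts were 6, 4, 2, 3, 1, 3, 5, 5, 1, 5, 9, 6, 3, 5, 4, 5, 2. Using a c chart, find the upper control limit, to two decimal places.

10.10

c̄ = (6 + 4 + 2 + 3 + 1 + 3 + 5 + 5 + 1 + 5 + 9 + 6 + 3 + 5 + 4 + 5 + 2) / 17 = 69 / 17 = 4.0588
UCL = c̄ + 3√c̄ = 4.0588 + 3 × √4.0588 = 4.0588 + 3 × 2.0147 = 10.1028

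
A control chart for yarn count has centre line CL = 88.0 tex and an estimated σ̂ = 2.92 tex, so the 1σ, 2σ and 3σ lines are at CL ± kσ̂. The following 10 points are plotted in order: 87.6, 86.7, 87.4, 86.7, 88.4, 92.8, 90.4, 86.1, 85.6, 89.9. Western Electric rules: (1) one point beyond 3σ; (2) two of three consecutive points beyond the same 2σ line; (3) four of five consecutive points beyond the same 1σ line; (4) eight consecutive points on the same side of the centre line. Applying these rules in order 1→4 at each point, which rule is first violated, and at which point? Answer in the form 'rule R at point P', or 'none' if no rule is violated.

Zone of each point (C = within 1σ̂, B = 1σ̂–2σ̂, A = 2σ̂–3σ̂, * = beyond 3σ̂; sign = side of CL): 1:-C, 2:-C, 3:-C, 4:-C, 5:+C, 6:+B, 7:+C, 8:-C, 9:-C, 10:+C
No rule fires across all 10 points.

none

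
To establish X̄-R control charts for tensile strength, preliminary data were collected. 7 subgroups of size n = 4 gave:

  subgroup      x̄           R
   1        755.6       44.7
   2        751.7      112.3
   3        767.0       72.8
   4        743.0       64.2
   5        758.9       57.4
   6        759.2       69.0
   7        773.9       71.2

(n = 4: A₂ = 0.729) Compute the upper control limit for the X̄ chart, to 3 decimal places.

X̄̄ = (755.6 + 751.7 + 767.0 + 743.0 + 758.9 + 759.2 + 773.9) / 7 = 5309.3000 / 7 = 758.4714
R̄ = (44.7 + 112.3 + 72.8 + 64.2 + 57.4 + 69.0 + 71.2) / 7 = 491.6000 / 7 = 70.2286
UCL = X̄̄ + A₂·R̄ = 758.4714 + 0.729 × 70.2286 = 809.6681

809.668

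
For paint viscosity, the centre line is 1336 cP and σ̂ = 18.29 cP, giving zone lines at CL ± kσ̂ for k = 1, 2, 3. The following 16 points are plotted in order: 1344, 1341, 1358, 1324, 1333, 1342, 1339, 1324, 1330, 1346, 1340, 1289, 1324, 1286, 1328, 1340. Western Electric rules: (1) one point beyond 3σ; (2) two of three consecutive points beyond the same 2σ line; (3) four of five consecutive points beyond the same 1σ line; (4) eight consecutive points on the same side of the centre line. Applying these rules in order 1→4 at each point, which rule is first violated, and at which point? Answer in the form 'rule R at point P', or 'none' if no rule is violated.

Zone of each point (C = within 1σ̂, B = 1σ̂–2σ̂, A = 2σ̂–3σ̂, * = beyond 3σ̂; sign = side of CL): 1:+C, 2:+C, 3:+B, 4:-C, 5:-C, 6:+C, 7:+C, 8:-C, 9:-C, 10:+C, 11:+C, 12:-A, 13:-C, 14:-A, 15:-C, 16:+C
Rule 2 (two of three consecutive points beyond the same 2σ limit) is satisfied at point 14.

rule 2 at point 14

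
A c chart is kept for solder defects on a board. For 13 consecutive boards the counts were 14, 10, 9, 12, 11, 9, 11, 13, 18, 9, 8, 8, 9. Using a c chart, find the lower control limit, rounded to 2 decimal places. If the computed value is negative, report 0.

0.97

c̄ = (14 + 10 + 9 + 12 + 11 + 9 + 11 + 13 + 18 + 9 + 8 + 8 + 9) / 13 = 141 / 13 = 10.8462
LCL = c̄ − 3√c̄ = 10.8462 − 3 × 3.2933 = 0.9661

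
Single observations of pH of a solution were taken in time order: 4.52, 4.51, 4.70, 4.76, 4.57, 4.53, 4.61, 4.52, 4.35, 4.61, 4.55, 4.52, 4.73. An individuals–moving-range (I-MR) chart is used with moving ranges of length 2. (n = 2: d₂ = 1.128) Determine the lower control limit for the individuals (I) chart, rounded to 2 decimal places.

4.27

X̄ = (4.52 + 4.51 + 4.70 + 4.76 + 4.57 + 4.53 + 4.61 + 4.52 + 4.35 + 4.61 + 4.55 + 4.52 + 4.73) / 13 = 4.5754
Moving ranges: 0.01, 0.19, 0.06, 0.19, 0.04, 0.08, 0.09, 0.17, 0.26, 0.06, 0.03, 0.21; M̄R̄ = 1.3900 / 12 = 0.1158
LCL = X̄ − 3·M̄R̄/d₂ = 4.5754 − 3 × 0.1158 / 1.128 = 4.2673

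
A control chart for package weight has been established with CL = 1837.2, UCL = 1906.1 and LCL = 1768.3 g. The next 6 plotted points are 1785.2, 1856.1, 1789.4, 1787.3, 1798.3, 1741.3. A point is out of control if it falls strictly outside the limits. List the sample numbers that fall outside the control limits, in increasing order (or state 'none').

Compare each point to [1768.3, 1906.1]: sample 6 = 1741.3 < LCL.

6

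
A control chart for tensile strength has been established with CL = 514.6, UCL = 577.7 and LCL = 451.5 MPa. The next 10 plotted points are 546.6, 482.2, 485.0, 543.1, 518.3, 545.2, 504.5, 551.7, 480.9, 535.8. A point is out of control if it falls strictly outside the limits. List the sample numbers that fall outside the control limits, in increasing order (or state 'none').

All 10 points lie within [451.5, 577.7].

none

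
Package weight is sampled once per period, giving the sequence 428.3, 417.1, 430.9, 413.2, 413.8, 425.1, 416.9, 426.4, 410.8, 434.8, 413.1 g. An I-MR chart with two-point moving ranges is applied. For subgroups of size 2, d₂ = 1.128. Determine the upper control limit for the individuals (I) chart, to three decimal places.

X̄ = (428.3 + 417.1 + 430.9 + 413.2 + 413.8 + 425.1 + 416.9 + 426.4 + 410.8 + 434.8 + 413.1) / 11 = 420.9455
Moving ranges: 11.2, 13.8, 17.7, 0.6, 11.3, 8.2, 9.5, 15.6, 24.0, 21.7; M̄R̄ = 133.6000 / 10 = 13.3600
UCL = X̄ + 3·M̄R̄/d₂ = 420.9455 + 3 × 13.3600 / 1.128 = 456.4774

456.477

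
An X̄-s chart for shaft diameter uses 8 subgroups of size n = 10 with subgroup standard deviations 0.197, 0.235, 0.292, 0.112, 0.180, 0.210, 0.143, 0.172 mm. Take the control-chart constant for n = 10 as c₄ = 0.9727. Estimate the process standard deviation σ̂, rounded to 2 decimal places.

0.20

s̄ = (0.197 + 0.235 + 0.292 + 0.112 + 0.180 + 0.210 + 0.143 + 0.172) / 8 = 0.1926
σ̂ = s̄ / c₄ = 0.1926 / 0.9727 = 0.1980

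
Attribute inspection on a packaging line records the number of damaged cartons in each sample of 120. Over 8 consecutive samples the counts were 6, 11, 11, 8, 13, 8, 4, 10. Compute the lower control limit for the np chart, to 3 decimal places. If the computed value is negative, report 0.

p̄ = Σdᵢ / (k·n) = 71 / (8 × 120) = 0.07396
LCL = np̄ − 3·√(np̄(1−p̄)) = 8.8750 − 3 × 2.8668 = 0.2746

0.275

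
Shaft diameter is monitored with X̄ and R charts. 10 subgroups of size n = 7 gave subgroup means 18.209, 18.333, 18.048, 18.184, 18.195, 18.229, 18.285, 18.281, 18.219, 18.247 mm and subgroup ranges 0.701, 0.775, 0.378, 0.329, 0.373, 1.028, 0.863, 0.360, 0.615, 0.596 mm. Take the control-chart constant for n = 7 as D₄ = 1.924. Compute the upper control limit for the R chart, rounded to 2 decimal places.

1.16

R̄ = (0.701 + 0.775 + 0.378 + 0.329 + 0.373 + 1.028 + 0.863 + 0.360 + 0.615 + 0.596) / 10 = 6.0180 / 10 = 0.6018
UCL_R = D₄·R̄ = 1.924 × 0.6018 = 1.1579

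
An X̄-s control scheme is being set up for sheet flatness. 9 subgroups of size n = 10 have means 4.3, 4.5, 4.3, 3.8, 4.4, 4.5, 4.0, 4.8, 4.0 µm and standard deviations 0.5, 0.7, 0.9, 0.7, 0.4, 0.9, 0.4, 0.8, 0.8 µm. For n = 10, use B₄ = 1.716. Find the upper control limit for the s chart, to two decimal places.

1.16

s̄ = (0.5 + 0.7 + 0.9 + 0.7 + 0.4 + 0.9 + 0.4 + 0.8 + 0.8) / 9 = 0.6778
UCL_s = B₄·s̄ = 1.716 × 0.6778 = 1.1631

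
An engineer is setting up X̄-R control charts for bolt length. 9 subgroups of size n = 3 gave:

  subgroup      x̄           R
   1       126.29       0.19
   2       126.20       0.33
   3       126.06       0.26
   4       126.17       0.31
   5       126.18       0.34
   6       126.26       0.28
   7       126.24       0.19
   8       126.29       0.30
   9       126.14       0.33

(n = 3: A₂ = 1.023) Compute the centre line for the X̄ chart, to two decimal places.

126.20

X̄̄ = (126.29 + 126.20 + 126.06 + 126.17 + 126.18 + 126.26 + 126.24 + 126.29 + 126.14) / 9 = 1135.8300 / 9 = 126.2033
CL = X̄̄ = 126.2033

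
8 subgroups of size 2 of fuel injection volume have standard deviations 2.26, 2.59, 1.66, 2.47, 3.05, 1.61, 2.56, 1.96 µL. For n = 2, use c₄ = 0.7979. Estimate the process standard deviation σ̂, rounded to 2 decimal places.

s̄ = (2.26 + 2.59 + 1.66 + 2.47 + 3.05 + 1.61 + 2.56 + 1.96) / 8 = 2.2700
σ̂ = s̄ / c₄ = 2.2700 / 0.7979 = 2.8450

2.84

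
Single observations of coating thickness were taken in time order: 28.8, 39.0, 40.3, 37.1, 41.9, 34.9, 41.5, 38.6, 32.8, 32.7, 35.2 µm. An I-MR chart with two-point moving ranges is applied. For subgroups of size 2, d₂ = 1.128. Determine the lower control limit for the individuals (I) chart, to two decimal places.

X̄ = (28.8 + 39.0 + 40.3 + 37.1 + 41.9 + 34.9 + 41.5 + 38.6 + 32.8 + 32.7 + 35.2) / 11 = 36.6182
Moving ranges: 10.2, 1.3, 3.2, 4.8, 7.0, 6.6, 2.9, 5.8, 0.1, 2.5; M̄R̄ = 44.4000 / 10 = 4.4400
LCL = X̄ − 3·M̄R̄/d₂ = 36.6182 − 3 × 4.4400 / 1.128 = 24.8097

24.81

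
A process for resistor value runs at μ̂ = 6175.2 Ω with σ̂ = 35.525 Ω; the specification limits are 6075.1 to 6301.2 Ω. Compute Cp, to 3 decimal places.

Cp = (USL − LSL) / (6σ̂) = (6301.2 − 6075.1) / (6 × 35.525) = 226.1000 / 213.1500 = 1.0608

1.061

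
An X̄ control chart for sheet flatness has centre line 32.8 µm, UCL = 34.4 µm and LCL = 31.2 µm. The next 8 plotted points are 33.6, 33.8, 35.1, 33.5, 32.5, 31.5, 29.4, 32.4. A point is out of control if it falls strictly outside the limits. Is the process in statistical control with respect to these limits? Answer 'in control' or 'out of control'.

out of control

Compare each point to [31.2, 34.4]: sample 3 = 35.1 > UCL; sample 7 = 29.4 < LCL.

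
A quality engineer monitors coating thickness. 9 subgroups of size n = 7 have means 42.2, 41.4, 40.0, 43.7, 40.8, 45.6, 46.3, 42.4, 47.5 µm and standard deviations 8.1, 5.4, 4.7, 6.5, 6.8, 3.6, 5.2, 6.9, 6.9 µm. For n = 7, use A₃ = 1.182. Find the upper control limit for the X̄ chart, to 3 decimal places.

X̄̄ = (42.2 + 41.4 + 40.0 + 43.7 + 40.8 + 45.6 + 46.3 + 42.4 + 47.5) / 9 = 43.3222
s̄ = (8.1 + 5.4 + 4.7 + 6.5 + 6.8 + 3.6 + 5.2 + 6.9 + 6.9) / 9 = 6.0111
UCL = X̄̄ + A₃·s̄ = 43.3222 + 1.182 × 6.0111 = 50.4274

50.427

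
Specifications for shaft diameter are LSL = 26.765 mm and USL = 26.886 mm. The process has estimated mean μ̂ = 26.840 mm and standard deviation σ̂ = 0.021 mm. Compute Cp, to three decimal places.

0.960

Cp = (USL − LSL) / (6σ̂) = (26.886 − 26.765) / (6 × 0.021) = 0.1210 / 0.1260 = 0.9603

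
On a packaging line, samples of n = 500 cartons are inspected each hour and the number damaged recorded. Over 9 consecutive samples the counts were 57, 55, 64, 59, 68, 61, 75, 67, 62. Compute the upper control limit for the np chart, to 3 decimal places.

p̄ = Σdᵢ / (k·n) = 568 / (9 × 500) = 0.12622
UCL = np̄ + 3·√(np̄(1−p̄)) = 63.1111 + 3 × √(63.1111×0.87378) = 63.1111 + 3 × 7.4260 = 85.3890

85.389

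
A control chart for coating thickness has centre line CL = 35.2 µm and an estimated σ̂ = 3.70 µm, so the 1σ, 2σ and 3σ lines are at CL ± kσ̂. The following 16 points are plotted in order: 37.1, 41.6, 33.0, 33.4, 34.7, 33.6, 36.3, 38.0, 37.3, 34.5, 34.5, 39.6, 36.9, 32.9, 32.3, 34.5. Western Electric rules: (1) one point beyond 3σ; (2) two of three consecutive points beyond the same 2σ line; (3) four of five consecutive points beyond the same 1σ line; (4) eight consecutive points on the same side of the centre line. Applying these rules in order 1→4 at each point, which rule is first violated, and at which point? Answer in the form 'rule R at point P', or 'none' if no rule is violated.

Zone of each point (C = within 1σ̂, B = 1σ̂–2σ̂, A = 2σ̂–3σ̂, * = beyond 3σ̂; sign = side of CL): 1:+C, 2:+B, 3:-C, 4:-C, 5:-C, 6:-C, 7:+C, 8:+C, 9:+C, 10:-C, 11:-C, 12:+B, 13:+C, 14:-C, 15:-C, 16:-C
No rule fires across all 16 points.

none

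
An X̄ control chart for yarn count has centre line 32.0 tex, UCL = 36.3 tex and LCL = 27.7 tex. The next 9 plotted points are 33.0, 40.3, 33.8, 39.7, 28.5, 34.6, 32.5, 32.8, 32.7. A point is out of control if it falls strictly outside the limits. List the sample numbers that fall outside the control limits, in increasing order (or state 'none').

2, 4

Compare each point to [27.7, 36.3]: sample 2 = 40.3 > UCL; sample 4 = 39.7 > UCL.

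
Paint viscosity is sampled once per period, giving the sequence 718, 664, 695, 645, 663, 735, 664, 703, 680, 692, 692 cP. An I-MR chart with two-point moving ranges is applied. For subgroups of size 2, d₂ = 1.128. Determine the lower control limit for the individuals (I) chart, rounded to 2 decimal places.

X̄ = (718 + 664 + 695 + 645 + 663 + 735 + 664 + 703 + 680 + 692 + 692) / 11 = 686.4545
Moving ranges: 54, 31, 50, 18, 72, 71, 39, 23, 12, 0; M̄R̄ = 370.0000 / 10 = 37.0000
LCL = X̄ − 3·M̄R̄/d₂ = 686.4545 − 3 × 37.0000 / 1.128 = 588.0503

588.05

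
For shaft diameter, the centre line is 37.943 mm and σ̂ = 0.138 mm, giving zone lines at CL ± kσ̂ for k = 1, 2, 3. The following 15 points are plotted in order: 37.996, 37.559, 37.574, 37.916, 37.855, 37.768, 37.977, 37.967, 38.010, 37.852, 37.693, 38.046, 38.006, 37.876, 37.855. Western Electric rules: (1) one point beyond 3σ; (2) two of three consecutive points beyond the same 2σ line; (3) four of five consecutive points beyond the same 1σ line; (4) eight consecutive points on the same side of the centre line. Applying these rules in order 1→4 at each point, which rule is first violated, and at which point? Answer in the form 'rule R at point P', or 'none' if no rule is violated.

rule 2 at point 3

Zone of each point (C = within 1σ̂, B = 1σ̂–2σ̂, A = 2σ̂–3σ̂, * = beyond 3σ̂; sign = side of CL): 1:+C, 2:-A, 3:-A, 4:-C, 5:-C, 6:-B, 7:+C, 8:+C, 9:+C, 10:-C, 11:-B, 12:+C, 13:+C, 14:-C, 15:-C
Rule 2 (two of three consecutive points beyond the same 2σ limit) is satisfied at point 3.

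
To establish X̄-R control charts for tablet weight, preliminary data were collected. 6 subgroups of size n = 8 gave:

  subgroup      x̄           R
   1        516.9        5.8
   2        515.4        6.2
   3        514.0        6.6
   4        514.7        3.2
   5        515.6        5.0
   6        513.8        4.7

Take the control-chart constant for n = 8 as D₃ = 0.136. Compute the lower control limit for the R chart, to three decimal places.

R̄ = (5.8 + 6.2 + 6.6 + 3.2 + 5.0 + 4.7) / 6 = 31.5000 / 6 = 5.2500
LCL_R = D₃·R̄ = 0.136 × 5.2500 = 0.7140

0.714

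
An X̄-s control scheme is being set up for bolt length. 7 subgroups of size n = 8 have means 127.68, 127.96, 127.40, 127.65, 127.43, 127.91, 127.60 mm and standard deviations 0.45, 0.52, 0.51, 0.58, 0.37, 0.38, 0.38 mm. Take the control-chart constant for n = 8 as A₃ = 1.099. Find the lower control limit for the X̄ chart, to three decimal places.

127.161

X̄̄ = (127.68 + 127.96 + 127.40 + 127.65 + 127.43 + 127.91 + 127.60) / 7 = 127.6614
s̄ = (0.45 + 0.52 + 0.51 + 0.58 + 0.37 + 0.38 + 0.38) / 7 = 0.4557
LCL = X̄̄ − A₃·s̄ = 127.6614 − 1.099 × 0.4557 = 127.1606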